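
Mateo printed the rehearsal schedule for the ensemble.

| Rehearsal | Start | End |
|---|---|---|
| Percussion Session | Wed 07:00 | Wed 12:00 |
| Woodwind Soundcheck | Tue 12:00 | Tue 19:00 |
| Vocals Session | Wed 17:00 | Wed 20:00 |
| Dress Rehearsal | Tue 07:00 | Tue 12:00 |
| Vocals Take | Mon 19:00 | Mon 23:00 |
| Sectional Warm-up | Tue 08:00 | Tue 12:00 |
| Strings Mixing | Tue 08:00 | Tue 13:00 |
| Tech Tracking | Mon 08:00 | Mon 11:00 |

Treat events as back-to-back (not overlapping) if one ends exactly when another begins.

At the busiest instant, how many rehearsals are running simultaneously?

Sort all start/end points and keep a running count:
Mon 08:00 start Tech Tracking → 1
Mon 11:00 end Tech Tracking → 0
Mon 19:00 start Vocals Take → 1
Mon 23:00 end Vocals Take → 0
Tue 07:00 start Dress Rehearsal → 1
Tue 08:00 start Sectional Warm-up → 2
Tue 08:00 start Strings Mixing → 3
Tue 12:00 end Dress Rehearsal → 2
Tue 12:00 end Sectional Warm-up → 1
Tue 12:00 start Woodwind Soundcheck → 2
Tue 13:00 end Strings Mixing → 1
Tue 19:00 end Woodwind Soundcheck → 0
Wed 07:00 start Percussion Session → 1
Wed 12:00 end Percussion Session → 0
Wed 17:00 start Vocals Session → 1
Wed 20:00 end Vocals Session → 0
Peak is 3, at Tue 08:00 (Dress Rehearsal, Sectional Warm-up, Strings Mixing).

3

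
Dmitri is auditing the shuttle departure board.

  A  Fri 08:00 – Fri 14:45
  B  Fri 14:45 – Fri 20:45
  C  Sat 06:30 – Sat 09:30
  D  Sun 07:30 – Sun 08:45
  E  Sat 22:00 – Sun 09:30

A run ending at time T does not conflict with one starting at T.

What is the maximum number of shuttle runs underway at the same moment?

2

Sweep the timeline, counting +1 at each start and −1 at each end (ends before starts at a tie):
Fri 08:00 start A → 1
Fri 14:45 end A → 0
Fri 14:45 start B → 1
Fri 20:45 end B → 0
Sat 06:30 start C → 1
Sat 09:30 end C → 0
Sat 22:00 start E → 1
Sun 07:30 start D → 2
Sun 08:45 end D → 1
Sun 09:30 end E → 0
Peak is 2, at Sun 07:30 (D, E).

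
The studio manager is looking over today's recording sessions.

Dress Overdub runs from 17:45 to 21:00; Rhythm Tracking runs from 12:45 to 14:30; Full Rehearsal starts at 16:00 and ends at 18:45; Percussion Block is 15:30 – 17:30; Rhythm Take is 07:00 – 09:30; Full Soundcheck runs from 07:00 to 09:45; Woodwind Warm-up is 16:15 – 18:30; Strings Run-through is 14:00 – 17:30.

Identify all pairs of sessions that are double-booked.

Dress Overdub & Full Rehearsal, Dress Overdub & Woodwind Warm-up, Full Rehearsal & Percussion Block, Full Rehearsal & Strings Run-through, Full Rehearsal & Woodwind Warm-up, Full Soundcheck & Rhythm Take, Percussion Block & Strings Run-through, Percussion Block & Woodwind Warm-up, Rhythm Tracking & Strings Run-through, Strings Run-through & Woodwind Warm-up

Sorted by start: Full Soundcheck, Rhythm Take, Rhythm Tracking, Strings Run-through, Percussion Block, Full Rehearsal, Woodwind Warm-up, Dress Overdub.
Rhythm Take starts before Full Soundcheck ends → Full Soundcheck and Rhythm Take overlap.
Rhythm Tracking starts after Full Soundcheck ends, so Full Soundcheck has no further overlaps.
Rhythm Tracking starts after Rhythm Take ends, so Rhythm Take has no further overlaps.
Strings Run-through starts before Rhythm Tracking ends → Rhythm Tracking and Strings Run-through overlap.
Percussion Block starts after Rhythm Tracking ends, so Rhythm Tracking has no further overlaps.
Percussion Block starts before Strings Run-through ends → Strings Run-through and Percussion Block overlap.
Full Rehearsal starts before Strings Run-through ends → Strings Run-through and Full Rehearsal overlap.
Woodwind Warm-up starts before Strings Run-through ends → Strings Run-through and Woodwind Warm-up overlap.
Dress Overdub starts after Strings Run-through ends.
Full Rehearsal starts before Percussion Block ends → Percussion Block and Full Rehearsal overlap.
Woodwind Warm-up starts before Percussion Block ends → Percussion Block and Woodwind Warm-up overlap.
Dress Overdub starts after Percussion Block ends.
Woodwind Warm-up starts before Full Rehearsal ends → Full Rehearsal and Woodwind Warm-up overlap.
Dress Overdub starts before Full Rehearsal ends → Full Rehearsal and Dress Overdub overlap.
Dress Overdub starts before Woodwind Warm-up ends → Woodwind Warm-up and Dress Overdub overlap.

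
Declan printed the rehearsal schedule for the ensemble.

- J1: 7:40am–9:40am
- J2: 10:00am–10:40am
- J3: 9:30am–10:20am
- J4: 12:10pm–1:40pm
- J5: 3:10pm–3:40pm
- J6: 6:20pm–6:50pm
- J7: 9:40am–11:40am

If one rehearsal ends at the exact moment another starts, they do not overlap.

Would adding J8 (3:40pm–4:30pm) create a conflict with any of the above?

No — it doesn't clash with anything

J1: ends 9:40am at or before J8 starts 3:40pm → clear.
J3: ends 10:20am at or before J8 starts 3:40pm → clear.
J7: ends 11:40am at or before J8 starts 3:40pm → clear.
J2: ends 10:40am at or before J8 starts 3:40pm → clear.
J4: ends 1:40pm at or before J8 starts 3:40pm → clear.
J5: ends 3:40pm at or before J8 starts 3:40pm → clear.
J6: starts 6:20pm at or after J8 ends 4:30pm → clear.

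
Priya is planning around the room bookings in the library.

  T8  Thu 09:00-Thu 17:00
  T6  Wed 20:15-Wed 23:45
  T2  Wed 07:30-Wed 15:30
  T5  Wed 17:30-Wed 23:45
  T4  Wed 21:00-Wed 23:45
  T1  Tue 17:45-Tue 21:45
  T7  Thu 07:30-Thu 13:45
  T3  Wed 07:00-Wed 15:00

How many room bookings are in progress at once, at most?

3

Sort all start/end points and keep a running count:
Tue 17:45 start T1 → 1
Tue 21:45 end T1 → 0
Wed 07:00 start T3 → 1
Wed 07:30 start T2 → 2
Wed 15:00 end T3 → 1
Wed 15:30 end T2 → 0
Wed 17:30 start T5 → 1
Wed 20:15 start T6 → 2
Wed 21:00 start T4 → 3
Wed 23:45 end T4 → 2
Wed 23:45 end T5 → 1
Wed 23:45 end T6 → 0
Thu 07:30 start T7 → 1
Thu 09:00 start T8 → 2
Thu 13:45 end T7 → 1
Thu 17:00 end T8 → 0
Peak is 3, at Wed 21:00 (T4, T5, T6).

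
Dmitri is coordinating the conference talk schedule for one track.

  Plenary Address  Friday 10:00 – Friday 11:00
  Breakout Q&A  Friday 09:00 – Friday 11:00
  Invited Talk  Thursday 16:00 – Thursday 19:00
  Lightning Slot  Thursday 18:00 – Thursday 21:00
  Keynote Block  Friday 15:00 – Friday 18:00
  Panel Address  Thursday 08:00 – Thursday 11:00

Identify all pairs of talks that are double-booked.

Check each pair: they overlap iff neither finishes before the other starts.
Sorted by start: Panel Address, Invited Talk, Lightning Slot, Breakout Q&A, Plenary Address, Keynote Block.
Invited Talk starts after Panel Address ends, so Panel Address has no further overlaps.
Lightning Slot starts before Invited Talk ends → Invited Talk and Lightning Slot overlap.
Breakout Q&A starts after Invited Talk ends, so Invited Talk has no further overlaps.
Breakout Q&A starts after Lightning Slot ends, so Lightning Slot has no further overlaps.
Plenary Address starts before Breakout Q&A ends → Breakout Q&A and Plenary Address overlap.
Keynote Block starts after Breakout Q&A ends.
Keynote Block starts after Plenary Address ends.

Breakout Q&A & Plenary Address, Invited Talk & Lightning Slot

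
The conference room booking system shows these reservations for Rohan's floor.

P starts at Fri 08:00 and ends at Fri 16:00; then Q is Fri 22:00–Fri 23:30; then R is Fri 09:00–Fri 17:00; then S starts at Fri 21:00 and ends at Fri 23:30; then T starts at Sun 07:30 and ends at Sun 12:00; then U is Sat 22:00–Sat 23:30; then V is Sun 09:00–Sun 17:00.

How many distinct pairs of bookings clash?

3

Sorted by start: P, R, S, Q, U, T, V.
R starts before P ends → P and R overlap.
S starts after P ends, so nothing later overlaps P either.
S starts after R ends, so nothing later overlaps R either.
Q starts before S ends → S and Q overlap.
U starts after S ends, so nothing later overlaps S either.
U starts after Q ends, so nothing later overlaps Q either.
T starts after U ends, so nothing later overlaps U either.
V starts before T ends → T and V overlap.
Overlapping pairs: P & R, Q & S, T & V — 3 in total.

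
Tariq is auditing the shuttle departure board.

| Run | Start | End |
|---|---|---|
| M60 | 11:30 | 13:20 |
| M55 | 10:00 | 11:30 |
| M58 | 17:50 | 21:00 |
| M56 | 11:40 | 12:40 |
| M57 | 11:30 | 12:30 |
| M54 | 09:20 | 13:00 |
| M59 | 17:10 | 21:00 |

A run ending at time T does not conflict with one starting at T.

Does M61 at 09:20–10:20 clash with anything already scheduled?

M54: starts 09:20 before M61 ends 10:20, and ends 13:00 after M61 starts 09:20 → overlap.
M55: starts 10:00 before M61 ends 10:20, and ends 11:30 after M61 starts 09:20 → overlap.
M57: starts 11:30 at or after M61 ends 10:20 → clear.
M60: starts 11:30 at or after M61 ends 10:20 → clear.
M56: starts 11:40 at or after M61 ends 10:20 → clear.
M59: starts 17:10 at or after M61 ends 10:20 → clear.
M58: starts 17:50 at or after M61 ends 10:20 → clear.
M61 overlaps M54, M55.

Yes — it overlaps M54, M55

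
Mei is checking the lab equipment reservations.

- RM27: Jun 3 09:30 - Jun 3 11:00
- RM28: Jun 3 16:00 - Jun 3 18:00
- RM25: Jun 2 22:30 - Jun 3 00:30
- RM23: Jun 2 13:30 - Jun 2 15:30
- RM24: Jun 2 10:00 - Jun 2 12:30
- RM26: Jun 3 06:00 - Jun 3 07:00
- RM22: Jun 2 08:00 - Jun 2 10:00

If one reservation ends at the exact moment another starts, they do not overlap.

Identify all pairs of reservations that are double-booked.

none

Check each pair: they overlap iff neither finishes before the other starts.
Sorted by start: RM22, RM24, RM23, RM25, RM26, RM27, RM28.
RM24 starts exactly when RM22 ends (back-to-back, no overlap), so RM22 has no further overlaps.
RM23 starts after RM24 ends, so RM24 has no further overlaps.
RM25 starts after RM23 ends, so RM23 has no further overlaps.
RM26 starts after RM25 ends, so RM25 has no further overlaps.
RM27 starts after RM26 ends, so RM26 has no further overlaps.
RM28 starts after RM27 ends.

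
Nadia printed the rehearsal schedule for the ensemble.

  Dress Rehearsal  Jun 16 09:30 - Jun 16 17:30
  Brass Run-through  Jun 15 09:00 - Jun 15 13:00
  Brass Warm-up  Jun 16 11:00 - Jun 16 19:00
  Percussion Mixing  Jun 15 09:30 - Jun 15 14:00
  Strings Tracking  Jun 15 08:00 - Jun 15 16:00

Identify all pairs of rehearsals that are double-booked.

Brass Run-through & Percussion Mixing, Brass Run-through & Strings Tracking, Brass Warm-up & Dress Rehearsal, Percussion Mixing & Strings Tracking

Check each pair: they overlap iff neither finishes before the other starts.
Sorted by start: Strings Tracking, Brass Run-through, Percussion Mixing, Dress Rehearsal, Brass Warm-up.
Brass Run-through starts before Strings Tracking ends → Strings Tracking and Brass Run-through overlap.
Percussion Mixing starts before Strings Tracking ends → Strings Tracking and Percussion Mixing overlap.
Dress Rehearsal starts after Strings Tracking ends; Strings Tracking is clear from here.
Percussion Mixing starts before Brass Run-through ends → Brass Run-through and Percussion Mixing overlap.
Dress Rehearsal starts after Brass Run-through ends; Brass Run-through is clear from here.
Dress Rehearsal starts after Percussion Mixing ends; Percussion Mixing is clear from here.
Brass Warm-up starts before Dress Rehearsal ends → Dress Rehearsal and Brass Warm-up overlap.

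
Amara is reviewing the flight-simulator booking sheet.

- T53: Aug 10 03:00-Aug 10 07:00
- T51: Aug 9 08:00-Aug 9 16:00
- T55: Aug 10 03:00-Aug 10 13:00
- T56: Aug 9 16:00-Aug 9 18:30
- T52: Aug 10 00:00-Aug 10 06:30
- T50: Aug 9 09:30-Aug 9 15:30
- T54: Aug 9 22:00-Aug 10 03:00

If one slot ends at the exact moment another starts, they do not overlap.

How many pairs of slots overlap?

Two intervals overlap when each starts before the other ends.
Sorted by start: T51, T50, T56, T54, T52, T53, T55.
T50 starts before T51 ends → T51 and T50 overlap.
T56 starts exactly when T51 ends (back-to-back, no overlap), so T51 has no further overlaps.
T56 starts after T50 ends, so T50 has no further overlaps.
T54 starts after T56 ends, so T56 has no further overlaps.
T52 starts before T54 ends → T54 and T52 overlap.
T53 starts exactly when T54 ends (back-to-back, no overlap), so T54 has no further overlaps.
T53 starts before T52 ends → T52 and T53 overlap.
T55 starts before T52 ends → T52 and T55 overlap.
T55 starts before T53 ends → T53 and T55 overlap.
Overlapping pairs: T50 & T51, T52 & T53, T52 & T54, T52 & T55, T53 & T55 — 5 in total.

5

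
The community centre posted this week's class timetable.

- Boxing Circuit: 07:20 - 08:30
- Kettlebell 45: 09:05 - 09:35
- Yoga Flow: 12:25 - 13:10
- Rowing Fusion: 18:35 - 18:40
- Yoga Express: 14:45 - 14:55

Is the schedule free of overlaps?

Yes

Sorted by start: Boxing Circuit, Kettlebell 45, Yoga Flow, Yoga Express, Rowing Fusion.
Kettlebell 45 starts after Boxing Circuit ends — done with Boxing Circuit.
Yoga Flow starts after Kettlebell 45 ends — done with Kettlebell 45.
Yoga Express starts after Yoga Flow ends — done with Yoga Flow.
Rowing Fusion starts after Yoga Express ends.
Every pair is clear; the schedule has no overlaps.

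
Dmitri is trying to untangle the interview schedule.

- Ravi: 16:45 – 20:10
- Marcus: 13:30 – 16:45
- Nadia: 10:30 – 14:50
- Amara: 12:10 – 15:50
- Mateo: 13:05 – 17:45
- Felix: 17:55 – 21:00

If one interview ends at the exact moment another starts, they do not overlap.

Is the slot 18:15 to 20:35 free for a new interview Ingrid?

No — it overlaps Felix, Ravi

Nadia: ends 14:50 at or before Ingrid starts 18:15 → clear.
Amara: ends 15:50 at or before Ingrid starts 18:15 → clear.
Mateo: ends 17:45 at or before Ingrid starts 18:15 → clear.
Marcus: ends 16:45 at or before Ingrid starts 18:15 → clear.
Ravi: starts 16:45 before Ingrid ends 20:35, and ends 20:10 after Ingrid starts 18:15 → overlap.
Felix: starts 17:55 before Ingrid ends 20:35, and ends 21:00 after Ingrid starts 18:15 → overlap.
Ingrid overlaps Ravi, Felix.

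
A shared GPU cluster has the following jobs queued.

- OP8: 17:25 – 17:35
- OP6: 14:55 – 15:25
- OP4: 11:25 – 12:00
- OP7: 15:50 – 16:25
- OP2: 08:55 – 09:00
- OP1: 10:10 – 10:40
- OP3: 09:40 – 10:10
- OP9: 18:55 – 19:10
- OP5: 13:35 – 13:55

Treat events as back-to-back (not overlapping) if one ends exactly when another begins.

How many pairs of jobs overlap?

0

Two intervals overlap when each starts before the other ends.
Sorted by start: OP2, OP3, OP1, OP4, OP5, OP6, OP7, OP8, OP9.
OP3 starts after OP2 ends — done with OP2.
OP1 starts exactly when OP3 ends (back-to-back, no overlap) — done with OP3.
OP4 starts after OP1 ends — done with OP1.
OP5 starts after OP4 ends — done with OP4.
OP6 starts after OP5 ends — done with OP5.
OP7 starts after OP6 ends — done with OP6.
OP8 starts after OP7 ends — done with OP7.
OP9 starts after OP8 ends.
No pair overlaps.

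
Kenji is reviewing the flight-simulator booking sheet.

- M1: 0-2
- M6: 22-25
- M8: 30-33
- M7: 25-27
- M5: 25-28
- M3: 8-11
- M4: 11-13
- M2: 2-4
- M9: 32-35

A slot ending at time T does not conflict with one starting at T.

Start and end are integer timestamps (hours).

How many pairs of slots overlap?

Two intervals overlap when each starts before the other ends.
Sorted by start: M1, M2, M3, M4, M6, M5, M7, M8, M9.
M2 starts exactly when M1 ends (back-to-back, no overlap), so M1 has no further overlaps.
M3 starts after M2 ends, so M2 has no further overlaps.
M4 starts exactly when M3 ends (back-to-back, no overlap), so M3 has no further overlaps.
M6 starts after M4 ends, so M4 has no further overlaps.
M5 starts exactly when M6 ends (back-to-back, no overlap), so M6 has no further overlaps.
M7 starts before M5 ends → M5 and M7 overlap.
M8 starts after M5 ends, so M5 has no further overlaps.
M8 starts after M7 ends, so M7 has no further overlaps.
M9 starts before M8 ends → M8 and M9 overlap.
Overlapping pairs: M5 & M7, M8 & M9 — 2 in total.

2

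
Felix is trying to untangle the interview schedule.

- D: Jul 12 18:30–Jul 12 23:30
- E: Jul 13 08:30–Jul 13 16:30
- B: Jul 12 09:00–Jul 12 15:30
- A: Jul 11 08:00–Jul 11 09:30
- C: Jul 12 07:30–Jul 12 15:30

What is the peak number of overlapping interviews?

Sort all start/end points and keep a running count:
Jul 11 08:00 start A → 1
Jul 11 09:30 end A → 0
Jul 12 07:30 start C → 1
Jul 12 09:00 start B → 2
Jul 12 15:30 end B → 1
Jul 12 15:30 end C → 0
Jul 12 18:30 start D → 1
Jul 12 23:30 end D → 0
Jul 13 08:30 start E → 1
Jul 13 16:30 end E → 0
Peak is 2, at Jul 12 09:00 (B, C).

2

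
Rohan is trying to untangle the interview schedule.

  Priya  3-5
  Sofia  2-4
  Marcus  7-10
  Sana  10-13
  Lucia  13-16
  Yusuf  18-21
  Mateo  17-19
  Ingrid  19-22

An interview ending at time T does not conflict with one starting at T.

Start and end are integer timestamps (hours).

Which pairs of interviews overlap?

Ingrid & Yusuf, Mateo & Yusuf, Priya & Sofia

Sorted by start: Sofia, Priya, Marcus, Sana, Lucia, Mateo, Yusuf, Ingrid.
Priya starts before Sofia ends → Sofia and Priya overlap.
Marcus starts after Sofia ends, so Sofia has no further overlaps.
Marcus starts after Priya ends, so Priya has no further overlaps.
Sana starts exactly when Marcus ends (back-to-back, no overlap), so Marcus has no further overlaps.
Lucia starts exactly when Sana ends (back-to-back, no overlap), so Sana has no further overlaps.
Mateo starts after Lucia ends, so Lucia has no further overlaps.
Yusuf starts before Mateo ends → Mateo and Yusuf overlap.
Ingrid starts exactly when Mateo ends (back-to-back, no overlap).
Ingrid starts before Yusuf ends → Yusuf and Ingrid overlap.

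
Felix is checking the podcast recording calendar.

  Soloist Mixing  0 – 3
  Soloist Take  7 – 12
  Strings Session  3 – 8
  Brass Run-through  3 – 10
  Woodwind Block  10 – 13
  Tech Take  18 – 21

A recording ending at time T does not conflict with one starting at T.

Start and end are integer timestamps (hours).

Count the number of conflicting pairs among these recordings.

Sorted by start: Soloist Mixing, Strings Session, Brass Run-through, Soloist Take, Woodwind Block, Tech Take.
Strings Session starts exactly when Soloist Mixing ends (back-to-back, no overlap), so nothing later overlaps Soloist Mixing either.
Brass Run-through starts before Strings Session ends → Strings Session and Brass Run-through overlap.
Soloist Take starts before Strings Session ends → Strings Session and Soloist Take overlap.
Woodwind Block starts after Strings Session ends, so nothing later overlaps Strings Session either.
Soloist Take starts before Brass Run-through ends → Brass Run-through and Soloist Take overlap.
Woodwind Block starts exactly when Brass Run-through ends (back-to-back, no overlap), so nothing later overlaps Brass Run-through either.
Woodwind Block starts before Soloist Take ends → Soloist Take and Woodwind Block overlap.
Tech Take starts after Soloist Take ends.
Tech Take starts after Woodwind Block ends.
Overlapping pairs: Brass Run-through & Soloist Take, Brass Run-through & Strings Session, Soloist Take & Strings Session, Soloist Take & Woodwind Block — 4 in total.

4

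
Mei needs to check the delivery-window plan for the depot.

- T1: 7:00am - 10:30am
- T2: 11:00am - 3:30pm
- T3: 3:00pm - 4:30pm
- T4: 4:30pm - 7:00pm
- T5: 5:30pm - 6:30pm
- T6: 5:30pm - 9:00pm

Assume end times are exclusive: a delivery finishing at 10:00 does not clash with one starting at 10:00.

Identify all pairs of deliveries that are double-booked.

Sorted by start: T1, T2, T3, T4, T5, T6.
T2 starts after T1 ends; T1 is clear from here.
T3 starts before T2 ends → T2 and T3 overlap.
T4 starts after T2 ends; T2 is clear from here.
T4 starts exactly when T3 ends (back-to-back, no overlap); T3 is clear from here.
T5 starts before T4 ends → T4 and T5 overlap.
T6 starts before T4 ends → T4 and T6 overlap.
T6 starts before T5 ends → T5 and T6 overlap.

T2 & T3, T4 & T5, T4 & T6, T5 & T6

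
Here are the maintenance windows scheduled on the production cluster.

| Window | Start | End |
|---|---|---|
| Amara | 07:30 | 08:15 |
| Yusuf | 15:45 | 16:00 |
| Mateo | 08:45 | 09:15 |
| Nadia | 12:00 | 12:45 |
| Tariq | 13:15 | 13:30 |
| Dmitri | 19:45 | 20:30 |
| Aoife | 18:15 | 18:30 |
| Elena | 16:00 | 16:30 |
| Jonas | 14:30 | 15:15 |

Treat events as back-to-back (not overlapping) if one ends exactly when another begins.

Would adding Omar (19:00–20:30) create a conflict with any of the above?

Yes — it overlaps Dmitri

Amara: ends 08:15 at or before Omar starts 19:00 → clear.
Mateo: ends 09:15 at or before Omar starts 19:00 → clear.
Nadia: ends 12:45 at or before Omar starts 19:00 → clear.
Tariq: ends 13:30 at or before Omar starts 19:00 → clear.
Jonas: ends 15:15 at or before Omar starts 19:00 → clear.
Yusuf: ends 16:00 at or before Omar starts 19:00 → clear.
Elena: ends 16:30 at or before Omar starts 19:00 → clear.
Aoife: ends 18:30 at or before Omar starts 19:00 → clear.
Dmitri: starts 19:45 before Omar ends 20:30, and ends 20:30 after Omar starts 19:00 → overlap.
Omar overlaps Dmitri.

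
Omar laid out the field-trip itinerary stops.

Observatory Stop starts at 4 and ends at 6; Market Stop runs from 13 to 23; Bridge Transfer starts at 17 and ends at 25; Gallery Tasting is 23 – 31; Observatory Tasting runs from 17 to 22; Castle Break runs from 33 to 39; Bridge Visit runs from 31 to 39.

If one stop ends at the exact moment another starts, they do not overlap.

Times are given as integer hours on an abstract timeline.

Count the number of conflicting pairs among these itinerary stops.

Sorted by start: Observatory Stop, Market Stop, Bridge Transfer, Observatory Tasting, Gallery Tasting, Bridge Visit, Castle Break.
Market Stop starts after Observatory Stop ends — done with Observatory Stop.
Bridge Transfer starts before Market Stop ends → Market Stop and Bridge Transfer overlap.
Observatory Tasting starts before Market Stop ends → Market Stop and Observatory Tasting overlap.
Gallery Tasting starts exactly when Market Stop ends (back-to-back, no overlap) — done with Market Stop.
Observatory Tasting starts before Bridge Transfer ends → Bridge Transfer and Observatory Tasting overlap.
Gallery Tasting starts before Bridge Transfer ends → Bridge Transfer and Gallery Tasting overlap.
Bridge Visit starts after Bridge Transfer ends — done with Bridge Transfer.
Gallery Tasting starts after Observatory Tasting ends — done with Observatory Tasting.
Bridge Visit starts exactly when Gallery Tasting ends (back-to-back, no overlap) — done with Gallery Tasting.
Castle Break starts before Bridge Visit ends → Bridge Visit and Castle Break overlap.
Overlapping pairs: Bridge Transfer & Gallery Tasting, Bridge Transfer & Market Stop, Bridge Transfer & Observatory Tasting, Bridge Visit & Castle Break, Market Stop & Observatory Tasting — 5 in total.

5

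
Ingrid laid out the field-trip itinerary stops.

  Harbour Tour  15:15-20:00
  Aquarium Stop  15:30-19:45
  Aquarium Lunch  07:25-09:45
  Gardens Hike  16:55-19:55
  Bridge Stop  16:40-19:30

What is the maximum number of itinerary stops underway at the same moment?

Walk through starts and ends in time order (an end at T is processed before a start at T):
07:25 start Aquarium Lunch → 1
09:45 end Aquarium Lunch → 0
15:15 start Harbour Tour → 1
15:30 start Aquarium Stop → 2
16:40 start Bridge Stop → 3
16:55 start Gardens Hike → 4
19:30 end Bridge Stop → 3
19:45 end Aquarium Stop → 2
19:55 end Gardens Hike → 1
20:00 end Harbour Tour → 0
Peak is 4, at 16:55 (Aquarium Stop, Bridge Stop, Gardens Hike, Harbour Tour).

4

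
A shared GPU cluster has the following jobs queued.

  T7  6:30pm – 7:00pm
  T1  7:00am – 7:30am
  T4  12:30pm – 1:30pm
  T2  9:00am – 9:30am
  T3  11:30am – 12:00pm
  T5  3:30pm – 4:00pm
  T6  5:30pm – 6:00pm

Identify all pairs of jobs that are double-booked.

Check each pair: they overlap iff neither finishes before the other starts.
Sorted by start: T1, T2, T3, T4, T5, T6, T7.
T2 starts after T1 ends, so T1 has no further overlaps.
T3 starts after T2 ends, so T2 has no further overlaps.
T4 starts after T3 ends, so T3 has no further overlaps.
T5 starts after T4 ends, so T4 has no further overlaps.
T6 starts after T5 ends, so T5 has no further overlaps.
T7 starts after T6 ends.

none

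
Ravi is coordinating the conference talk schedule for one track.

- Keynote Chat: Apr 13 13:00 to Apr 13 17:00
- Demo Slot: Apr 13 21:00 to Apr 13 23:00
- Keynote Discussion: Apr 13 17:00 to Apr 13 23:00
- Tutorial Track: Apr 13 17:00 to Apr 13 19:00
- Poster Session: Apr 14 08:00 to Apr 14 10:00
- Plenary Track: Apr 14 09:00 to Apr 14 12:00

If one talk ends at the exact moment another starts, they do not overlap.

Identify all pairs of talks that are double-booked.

Demo Slot & Keynote Discussion, Keynote Discussion & Tutorial Track, Plenary Track & Poster Session

Sorted by start: Keynote Chat, Tutorial Track, Keynote Discussion, Demo Slot, Poster Session, Plenary Track.
Tutorial Track starts exactly when Keynote Chat ends (back-to-back, no overlap), so nothing later overlaps Keynote Chat either.
Keynote Discussion starts before Tutorial Track ends → Tutorial Track and Keynote Discussion overlap.
Demo Slot starts after Tutorial Track ends, so nothing later overlaps Tutorial Track either.
Demo Slot starts before Keynote Discussion ends → Keynote Discussion and Demo Slot overlap.
Poster Session starts after Keynote Discussion ends, so nothing later overlaps Keynote Discussion either.
Poster Session starts after Demo Slot ends, so nothing later overlaps Demo Slot either.
Plenary Track starts before Poster Session ends → Poster Session and Plenary Track overlap.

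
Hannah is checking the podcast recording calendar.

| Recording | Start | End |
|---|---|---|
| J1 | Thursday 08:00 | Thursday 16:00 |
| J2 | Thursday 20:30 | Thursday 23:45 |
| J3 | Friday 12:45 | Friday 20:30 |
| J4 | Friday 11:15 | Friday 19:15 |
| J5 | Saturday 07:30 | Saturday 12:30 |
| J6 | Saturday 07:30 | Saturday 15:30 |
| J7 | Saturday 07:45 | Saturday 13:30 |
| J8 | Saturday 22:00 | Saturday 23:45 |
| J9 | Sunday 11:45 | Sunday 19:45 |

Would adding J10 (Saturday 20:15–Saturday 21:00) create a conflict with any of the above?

J1: ends Thursday 16:00 at or before J10 starts Saturday 20:15 → clear.
J2: ends Thursday 23:45 at or before J10 starts Saturday 20:15 → clear.
J4: ends Friday 19:15 at or before J10 starts Saturday 20:15 → clear.
J3: ends Friday 20:30 at or before J10 starts Saturday 20:15 → clear.
J5: ends Saturday 12:30 at or before J10 starts Saturday 20:15 → clear.
J6: ends Saturday 15:30 at or before J10 starts Saturday 20:15 → clear.
J7: ends Saturday 13:30 at or before J10 starts Saturday 20:15 → clear.
J8: starts Saturday 22:00 at or after J10 ends Saturday 21:00 → clear.
J9: starts Sunday 11:45 at or after J10 ends Saturday 21:00 → clear.

No — it doesn't clash with anything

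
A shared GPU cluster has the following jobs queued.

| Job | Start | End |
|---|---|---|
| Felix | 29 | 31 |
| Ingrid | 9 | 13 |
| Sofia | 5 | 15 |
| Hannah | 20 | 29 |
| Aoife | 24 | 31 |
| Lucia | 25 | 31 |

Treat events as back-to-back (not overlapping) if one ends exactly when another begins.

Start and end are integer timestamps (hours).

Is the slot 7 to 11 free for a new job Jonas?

Sofia: starts 5 before Jonas ends 11, and ends 15 after Jonas starts 7 → overlap.
Ingrid: starts 9 before Jonas ends 11, and ends 13 after Jonas starts 7 → overlap.
Hannah: starts 20 at or after Jonas ends 11 → clear.
Aoife: starts 24 at or after Jonas ends 11 → clear.
Lucia: starts 25 at or after Jonas ends 11 → clear.
Felix: starts 29 at or after Jonas ends 11 → clear.
Jonas overlaps Ingrid, Sofia.

No — it overlaps Ingrid, Sofia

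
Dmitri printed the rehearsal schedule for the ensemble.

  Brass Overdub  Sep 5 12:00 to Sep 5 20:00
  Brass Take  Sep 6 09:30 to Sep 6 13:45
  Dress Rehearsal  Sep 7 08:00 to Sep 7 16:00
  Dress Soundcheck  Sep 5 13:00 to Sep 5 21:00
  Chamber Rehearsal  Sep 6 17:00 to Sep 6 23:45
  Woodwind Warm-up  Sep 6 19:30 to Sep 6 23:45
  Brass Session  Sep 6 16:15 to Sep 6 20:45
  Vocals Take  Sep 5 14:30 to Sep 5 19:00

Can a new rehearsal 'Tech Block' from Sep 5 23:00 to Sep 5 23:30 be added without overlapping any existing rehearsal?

Yes — the slot is free

Brass Overdub: ends Sep 5 20:00 at or before Tech Block starts Sep 5 23:00 → clear.
Dress Soundcheck: ends Sep 5 21:00 at or before Tech Block starts Sep 5 23:00 → clear.
Vocals Take: ends Sep 5 19:00 at or before Tech Block starts Sep 5 23:00 → clear.
Brass Take: starts Sep 6 09:30 at or after Tech Block ends Sep 5 23:30 → clear.
Brass Session: starts Sep 6 16:15 at or after Tech Block ends Sep 5 23:30 → clear.
Chamber Rehearsal: starts Sep 6 17:00 at or after Tech Block ends Sep 5 23:30 → clear.
Woodwind Warm-up: starts Sep 6 19:30 at or after Tech Block ends Sep 5 23:30 → clear.
Dress Rehearsal: starts Sep 7 08:00 at or after Tech Block ends Sep 5 23:30 → clear.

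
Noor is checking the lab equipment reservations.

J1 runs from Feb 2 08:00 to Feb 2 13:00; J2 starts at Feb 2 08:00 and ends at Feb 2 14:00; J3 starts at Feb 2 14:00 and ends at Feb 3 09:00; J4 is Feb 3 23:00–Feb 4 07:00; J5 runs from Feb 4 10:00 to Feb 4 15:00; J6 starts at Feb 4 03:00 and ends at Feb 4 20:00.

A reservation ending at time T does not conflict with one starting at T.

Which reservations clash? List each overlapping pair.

Sorted by start: J1, J2, J3, J4, J6, J5.
J2 starts before J1 ends → J1 and J2 overlap.
J3 starts after J1 ends; J1 is clear from here.
J3 starts exactly when J2 ends (back-to-back, no overlap); J2 is clear from here.
J4 starts after J3 ends; J3 is clear from here.
J6 starts before J4 ends → J4 and J6 overlap.
J5 starts after J4 ends.
J5 starts before J6 ends → J6 and J5 overlap.

J1 & J2, J4 & J6, J5 & J6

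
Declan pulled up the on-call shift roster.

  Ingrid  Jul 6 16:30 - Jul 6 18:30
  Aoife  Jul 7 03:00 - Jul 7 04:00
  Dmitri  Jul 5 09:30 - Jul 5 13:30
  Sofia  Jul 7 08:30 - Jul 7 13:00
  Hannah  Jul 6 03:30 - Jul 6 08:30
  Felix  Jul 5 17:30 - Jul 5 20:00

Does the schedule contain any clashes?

No

Check each pair: they overlap iff neither finishes before the other starts.
Sorted by start: Dmitri, Felix, Hannah, Ingrid, Aoife, Sofia.
Felix starts after Dmitri ends, so nothing later overlaps Dmitri either.
Hannah starts after Felix ends, so nothing later overlaps Felix either.
Ingrid starts after Hannah ends, so nothing later overlaps Hannah either.
Aoife starts after Ingrid ends, so nothing later overlaps Ingrid either.
Sofia starts after Aoife ends.
Every pair is clear; the schedule has no overlaps.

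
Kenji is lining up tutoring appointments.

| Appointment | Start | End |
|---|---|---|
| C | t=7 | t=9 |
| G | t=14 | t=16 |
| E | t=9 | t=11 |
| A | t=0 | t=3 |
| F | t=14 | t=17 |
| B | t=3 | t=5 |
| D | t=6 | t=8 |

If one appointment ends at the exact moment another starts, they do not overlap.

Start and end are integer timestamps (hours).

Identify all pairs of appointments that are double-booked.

C & D, F & G

Sorted by start: A, B, D, C, E, F, G.
B starts exactly when A ends (back-to-back, no overlap); A is clear from here.
D starts after B ends; B is clear from here.
C starts before D ends → D and C overlap.
E starts after D ends; D is clear from here.
E starts exactly when C ends (back-to-back, no overlap); C is clear from here.
F starts after E ends; E is clear from here.
G starts before F ends → F and G overlap.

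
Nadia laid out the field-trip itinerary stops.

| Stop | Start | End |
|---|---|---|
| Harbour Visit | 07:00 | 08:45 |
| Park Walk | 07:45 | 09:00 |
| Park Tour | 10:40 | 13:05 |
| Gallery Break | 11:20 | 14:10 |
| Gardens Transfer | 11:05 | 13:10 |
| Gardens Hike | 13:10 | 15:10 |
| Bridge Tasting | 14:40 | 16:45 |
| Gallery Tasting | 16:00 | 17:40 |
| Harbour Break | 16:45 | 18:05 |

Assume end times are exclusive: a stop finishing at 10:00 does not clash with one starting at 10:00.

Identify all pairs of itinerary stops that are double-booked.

Bridge Tasting & Gallery Tasting, Bridge Tasting & Gardens Hike, Gallery Break & Gardens Hike, Gallery Break & Gardens Transfer, Gallery Break & Park Tour, Gallery Tasting & Harbour Break, Gardens Transfer & Park Tour, Harbour Visit & Park Walk

Check each pair: they overlap iff neither finishes before the other starts.
Sorted by start: Harbour Visit, Park Walk, Park Tour, Gardens Transfer, Gallery Break, Gardens Hike, Bridge Tasting, Gallery Tasting, Harbour Break.
Park Walk starts before Harbour Visit ends → Harbour Visit and Park Walk overlap.
Park Tour starts after Harbour Visit ends, so Harbour Visit has no further overlaps.
Park Tour starts after Park Walk ends, so Park Walk has no further overlaps.
Gardens Transfer starts before Park Tour ends → Park Tour and Gardens Transfer overlap.
Gallery Break starts before Park Tour ends → Park Tour and Gallery Break overlap.
Gardens Hike starts after Park Tour ends, so Park Tour has no further overlaps.
Gallery Break starts before Gardens Transfer ends → Gardens Transfer and Gallery Break overlap.
Gardens Hike starts exactly when Gardens Transfer ends (back-to-back, no overlap), so Gardens Transfer has no further overlaps.
Gardens Hike starts before Gallery Break ends → Gallery Break and Gardens Hike overlap.
Bridge Tasting starts after Gallery Break ends, so Gallery Break has no further overlaps.
Bridge Tasting starts before Gardens Hike ends → Gardens Hike and Bridge Tasting overlap.
Gallery Tasting starts after Gardens Hike ends, so Gardens Hike has no further overlaps.
Gallery Tasting starts before Bridge Tasting ends → Bridge Tasting and Gallery Tasting overlap.
Harbour Break starts exactly when Bridge Tasting ends (back-to-back, no overlap).
Harbour Break starts before Gallery Tasting ends → Gallery Tasting and Harbour Break overlap.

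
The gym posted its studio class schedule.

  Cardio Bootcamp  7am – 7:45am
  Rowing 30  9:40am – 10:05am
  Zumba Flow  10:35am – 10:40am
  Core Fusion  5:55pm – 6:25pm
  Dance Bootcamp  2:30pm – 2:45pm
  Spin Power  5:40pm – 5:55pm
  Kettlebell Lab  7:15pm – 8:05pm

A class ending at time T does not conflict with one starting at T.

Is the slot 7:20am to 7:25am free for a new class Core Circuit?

Cardio Bootcamp: starts 7am before Core Circuit ends 7:25am, and ends 7:45am after Core Circuit starts 7:20am → overlap.
Rowing 30: starts 9:40am at or after Core Circuit ends 7:25am → clear.
Zumba Flow: starts 10:35am at or after Core Circuit ends 7:25am → clear.
Dance Bootcamp: starts 2:30pm at or after Core Circuit ends 7:25am → clear.
Spin Power: starts 5:40pm at or after Core Circuit ends 7:25am → clear.
Core Fusion: starts 5:55pm at or after Core Circuit ends 7:25am → clear.
Kettlebell Lab: starts 7:15pm at or after Core Circuit ends 7:25am → clear.
Core Circuit overlaps Cardio Bootcamp.

No — it overlaps Cardio Bootcamp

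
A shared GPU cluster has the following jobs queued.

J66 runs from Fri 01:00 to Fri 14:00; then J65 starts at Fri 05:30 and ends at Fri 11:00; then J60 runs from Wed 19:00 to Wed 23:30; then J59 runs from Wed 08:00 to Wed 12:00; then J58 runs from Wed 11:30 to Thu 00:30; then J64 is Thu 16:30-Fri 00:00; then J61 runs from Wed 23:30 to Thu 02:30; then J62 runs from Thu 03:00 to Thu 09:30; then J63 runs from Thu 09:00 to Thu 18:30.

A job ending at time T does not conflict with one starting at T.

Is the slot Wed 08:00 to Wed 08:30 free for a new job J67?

J59: starts Wed 08:00 before J67 ends Wed 08:30, and ends Wed 12:00 after J67 starts Wed 08:00 → overlap.
J58: starts Wed 11:30 at or after J67 ends Wed 08:30 → clear.
J60: starts Wed 19:00 at or after J67 ends Wed 08:30 → clear.
J61: starts Wed 23:30 at or after J67 ends Wed 08:30 → clear.
J62: starts Thu 03:00 at or after J67 ends Wed 08:30 → clear.
J63: starts Thu 09:00 at or after J67 ends Wed 08:30 → clear.
J64: starts Thu 16:30 at or after J67 ends Wed 08:30 → clear.
J66: starts Fri 01:00 at or after J67 ends Wed 08:30 → clear.
J65: starts Fri 05:30 at or after J67 ends Wed 08:30 → clear.
J67 overlaps J59.

No — it overlaps J59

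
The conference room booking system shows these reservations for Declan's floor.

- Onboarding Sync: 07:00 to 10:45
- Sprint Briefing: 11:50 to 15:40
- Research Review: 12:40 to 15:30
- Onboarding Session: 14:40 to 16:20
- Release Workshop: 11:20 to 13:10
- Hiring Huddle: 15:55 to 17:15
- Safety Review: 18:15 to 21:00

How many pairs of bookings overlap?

6

Check each pair: they overlap iff neither finishes before the other starts.
Sorted by start: Onboarding Sync, Release Workshop, Sprint Briefing, Research Review, Onboarding Session, Hiring Huddle, Safety Review.
Release Workshop starts after Onboarding Sync ends, so nothing later overlaps Onboarding Sync either.
Sprint Briefing starts before Release Workshop ends → Release Workshop and Sprint Briefing overlap.
Research Review starts before Release Workshop ends → Release Workshop and Research Review overlap.
Onboarding Session starts after Release Workshop ends, so nothing later overlaps Release Workshop either.
Research Review starts before Sprint Briefing ends → Sprint Briefing and Research Review overlap.
Onboarding Session starts before Sprint Briefing ends → Sprint Briefing and Onboarding Session overlap.
Hiring Huddle starts after Sprint Briefing ends, so nothing later overlaps Sprint Briefing either.
Onboarding Session starts before Research Review ends → Research Review and Onboarding Session overlap.
Hiring Huddle starts after Research Review ends, so nothing later overlaps Research Review either.
Hiring Huddle starts before Onboarding Session ends → Onboarding Session and Hiring Huddle overlap.
Safety Review starts after Onboarding Session ends.
Safety Review starts after Hiring Huddle ends.
Overlapping pairs: Hiring Huddle & Onboarding Session, Onboarding Session & Research Review, Onboarding Session & Sprint Briefing, Release Workshop & Research Review, Release Workshop & Sprint Briefing, Research Review & Sprint Briefing — 6 in total.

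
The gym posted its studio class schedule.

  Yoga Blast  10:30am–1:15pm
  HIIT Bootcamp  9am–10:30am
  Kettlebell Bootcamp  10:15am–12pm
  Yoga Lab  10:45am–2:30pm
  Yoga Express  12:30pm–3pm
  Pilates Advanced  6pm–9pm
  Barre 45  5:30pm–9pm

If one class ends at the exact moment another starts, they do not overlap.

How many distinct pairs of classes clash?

Sorted by start: HIIT Bootcamp, Kettlebell Bootcamp, Yoga Blast, Yoga Lab, Yoga Express, Barre 45, Pilates Advanced.
Kettlebell Bootcamp starts before HIIT Bootcamp ends → HIIT Bootcamp and Kettlebell Bootcamp overlap.
Yoga Blast starts exactly when HIIT Bootcamp ends (back-to-back, no overlap) — done with HIIT Bootcamp.
Yoga Blast starts before Kettlebell Bootcamp ends → Kettlebell Bootcamp and Yoga Blast overlap.
Yoga Lab starts before Kettlebell Bootcamp ends → Kettlebell Bootcamp and Yoga Lab overlap.
Yoga Express starts after Kettlebell Bootcamp ends — done with Kettlebell Bootcamp.
Yoga Lab starts before Yoga Blast ends → Yoga Blast and Yoga Lab overlap.
Yoga Express starts before Yoga Blast ends → Yoga Blast and Yoga Express overlap.
Barre 45 starts after Yoga Blast ends — done with Yoga Blast.
Yoga Express starts before Yoga Lab ends → Yoga Lab and Yoga Express overlap.
Barre 45 starts after Yoga Lab ends — done with Yoga Lab.
Barre 45 starts after Yoga Express ends — done with Yoga Express.
Pilates Advanced starts before Barre 45 ends → Barre 45 and Pilates Advanced overlap.
Overlapping pairs: Barre 45 & Pilates Advanced, HIIT Bootcamp & Kettlebell Bootcamp, Kettlebell Bootcamp & Yoga Blast, Kettlebell Bootcamp & Yoga Lab, Yoga Blast & Yoga Express, Yoga Blast & Yoga Lab, Yoga Express & Yoga Lab — 7 in total.

7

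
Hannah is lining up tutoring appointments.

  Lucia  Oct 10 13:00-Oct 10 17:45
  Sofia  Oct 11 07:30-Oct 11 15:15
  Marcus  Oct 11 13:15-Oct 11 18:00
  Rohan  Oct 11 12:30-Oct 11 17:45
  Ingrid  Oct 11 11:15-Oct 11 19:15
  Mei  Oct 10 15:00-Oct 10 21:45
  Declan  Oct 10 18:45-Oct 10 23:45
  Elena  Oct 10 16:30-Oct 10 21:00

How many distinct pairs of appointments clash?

Sorted by start: Lucia, Mei, Elena, Declan, Sofia, Ingrid, Rohan, Marcus.
Mei starts before Lucia ends → Lucia and Mei overlap.
Elena starts before Lucia ends → Lucia and Elena overlap.
Declan starts after Lucia ends, so Lucia has no further overlaps.
Elena starts before Mei ends → Mei and Elena overlap.
Declan starts before Mei ends → Mei and Declan overlap.
Sofia starts after Mei ends, so Mei has no further overlaps.
Declan starts before Elena ends → Elena and Declan overlap.
Sofia starts after Elena ends, so Elena has no further overlaps.
Sofia starts after Declan ends, so Declan has no further overlaps.
Ingrid starts before Sofia ends → Sofia and Ingrid overlap.
Rohan starts before Sofia ends → Sofia and Rohan overlap.
Marcus starts before Sofia ends → Sofia and Marcus overlap.
Rohan starts before Ingrid ends → Ingrid and Rohan overlap.
Marcus starts before Ingrid ends → Ingrid and Marcus overlap.
Marcus starts before Rohan ends → Rohan and Marcus overlap.
Overlapping pairs: Declan & Elena, Declan & Mei, Elena & Lucia, Elena & Mei, Ingrid & Marcus, Ingrid & Rohan, Ingrid & Sofia, Lucia & Mei, Marcus & Rohan, Marcus & Sofia, Rohan & Sofia — 11 in total.

11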